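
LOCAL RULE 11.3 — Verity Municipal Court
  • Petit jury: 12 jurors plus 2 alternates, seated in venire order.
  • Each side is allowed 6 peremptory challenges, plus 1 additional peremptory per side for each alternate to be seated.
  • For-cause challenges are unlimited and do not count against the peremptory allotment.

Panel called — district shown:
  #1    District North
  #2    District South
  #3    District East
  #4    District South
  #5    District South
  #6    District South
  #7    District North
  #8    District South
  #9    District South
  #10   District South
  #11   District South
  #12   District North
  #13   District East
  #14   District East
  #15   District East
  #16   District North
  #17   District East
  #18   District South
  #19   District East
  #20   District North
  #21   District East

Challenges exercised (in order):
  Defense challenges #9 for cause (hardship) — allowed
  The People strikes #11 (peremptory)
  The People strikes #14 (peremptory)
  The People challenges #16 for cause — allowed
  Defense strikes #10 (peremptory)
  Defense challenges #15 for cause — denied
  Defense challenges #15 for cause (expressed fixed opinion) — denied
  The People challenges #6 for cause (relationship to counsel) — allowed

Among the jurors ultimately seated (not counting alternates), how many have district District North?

3

Removed: #6, #9, #10, #11, #14, #16.
Seated jurors 1–12: #1, #2, #3, #4, #5, #7, #8, #12, #13, #15, #17, #18 (alternates #19, #20 not counted).
Of those, in District North: #1, #7, #12 → 3.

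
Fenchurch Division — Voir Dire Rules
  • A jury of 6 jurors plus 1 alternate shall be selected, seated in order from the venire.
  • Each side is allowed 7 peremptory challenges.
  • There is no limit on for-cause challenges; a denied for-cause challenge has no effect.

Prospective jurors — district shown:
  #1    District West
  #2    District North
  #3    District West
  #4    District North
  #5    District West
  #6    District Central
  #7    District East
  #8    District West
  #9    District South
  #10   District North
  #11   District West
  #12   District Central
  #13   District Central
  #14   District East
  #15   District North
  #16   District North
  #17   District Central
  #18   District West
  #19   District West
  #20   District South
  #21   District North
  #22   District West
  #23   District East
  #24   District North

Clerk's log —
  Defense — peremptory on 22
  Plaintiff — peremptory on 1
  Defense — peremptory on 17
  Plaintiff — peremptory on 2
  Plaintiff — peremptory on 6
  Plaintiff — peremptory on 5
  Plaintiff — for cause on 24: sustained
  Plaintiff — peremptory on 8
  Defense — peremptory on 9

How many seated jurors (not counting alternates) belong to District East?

1

Removed: #1, #2, #5, #6, #8, #9, #17, #22, #24.
Seated jurors 1–6: #3, #4, #7, #10, #11, #12 (alternates #13 not counted).
Of those, in District East: #7 → 1.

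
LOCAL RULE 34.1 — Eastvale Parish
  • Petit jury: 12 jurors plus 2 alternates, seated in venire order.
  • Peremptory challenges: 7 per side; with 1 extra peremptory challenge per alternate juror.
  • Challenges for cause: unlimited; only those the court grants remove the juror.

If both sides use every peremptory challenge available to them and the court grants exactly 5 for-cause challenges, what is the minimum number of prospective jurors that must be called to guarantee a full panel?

Seats to fill: 12 + 2 alternates = 14.
Peremptories: 7 + 1×2 = 9 per side × 2 sides = 18.
For-cause removals: 5.
Minimum venire: 14 + 18 + 5 = 37.

37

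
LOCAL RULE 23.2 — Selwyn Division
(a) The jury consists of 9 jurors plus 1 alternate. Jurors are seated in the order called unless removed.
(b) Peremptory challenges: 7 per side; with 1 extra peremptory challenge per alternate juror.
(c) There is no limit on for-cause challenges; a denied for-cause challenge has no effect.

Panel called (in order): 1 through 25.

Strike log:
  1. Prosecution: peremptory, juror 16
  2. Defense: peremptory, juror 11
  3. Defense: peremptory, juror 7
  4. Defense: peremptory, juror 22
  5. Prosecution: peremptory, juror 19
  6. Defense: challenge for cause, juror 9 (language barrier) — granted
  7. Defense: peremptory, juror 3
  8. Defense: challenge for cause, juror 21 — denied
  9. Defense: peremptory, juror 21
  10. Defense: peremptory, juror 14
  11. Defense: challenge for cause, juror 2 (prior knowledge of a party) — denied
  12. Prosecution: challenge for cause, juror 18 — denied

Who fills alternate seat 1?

15

Removed: #3, #7, #9, #11, #14, #16, #19, #21, #22. (#2, #18 stay — for-cause denied.)
Filling seats in venire order through position 10: #1, #2, #4, #5, #6, #8, #10, #12, #13, #15.
So alternate 1 is #15.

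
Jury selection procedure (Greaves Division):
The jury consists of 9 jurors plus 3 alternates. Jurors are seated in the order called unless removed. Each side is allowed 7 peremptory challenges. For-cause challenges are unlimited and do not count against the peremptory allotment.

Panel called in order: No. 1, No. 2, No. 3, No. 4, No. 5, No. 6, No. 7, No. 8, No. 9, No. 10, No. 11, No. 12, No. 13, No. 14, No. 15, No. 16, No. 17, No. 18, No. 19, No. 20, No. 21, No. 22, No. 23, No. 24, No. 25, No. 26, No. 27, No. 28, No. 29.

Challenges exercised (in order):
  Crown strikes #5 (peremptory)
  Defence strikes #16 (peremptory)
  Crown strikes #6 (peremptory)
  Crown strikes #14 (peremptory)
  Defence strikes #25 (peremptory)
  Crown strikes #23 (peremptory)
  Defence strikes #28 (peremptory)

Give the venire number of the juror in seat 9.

Removed: #5, #6, #14, #16, #23, #25, #28.
Seating in order: seats 1–9 → #1, #2, #3, #4, #7, #8, #9, #10, #11; alternates → #12, #13, #15.
So seat 9 is #11.

11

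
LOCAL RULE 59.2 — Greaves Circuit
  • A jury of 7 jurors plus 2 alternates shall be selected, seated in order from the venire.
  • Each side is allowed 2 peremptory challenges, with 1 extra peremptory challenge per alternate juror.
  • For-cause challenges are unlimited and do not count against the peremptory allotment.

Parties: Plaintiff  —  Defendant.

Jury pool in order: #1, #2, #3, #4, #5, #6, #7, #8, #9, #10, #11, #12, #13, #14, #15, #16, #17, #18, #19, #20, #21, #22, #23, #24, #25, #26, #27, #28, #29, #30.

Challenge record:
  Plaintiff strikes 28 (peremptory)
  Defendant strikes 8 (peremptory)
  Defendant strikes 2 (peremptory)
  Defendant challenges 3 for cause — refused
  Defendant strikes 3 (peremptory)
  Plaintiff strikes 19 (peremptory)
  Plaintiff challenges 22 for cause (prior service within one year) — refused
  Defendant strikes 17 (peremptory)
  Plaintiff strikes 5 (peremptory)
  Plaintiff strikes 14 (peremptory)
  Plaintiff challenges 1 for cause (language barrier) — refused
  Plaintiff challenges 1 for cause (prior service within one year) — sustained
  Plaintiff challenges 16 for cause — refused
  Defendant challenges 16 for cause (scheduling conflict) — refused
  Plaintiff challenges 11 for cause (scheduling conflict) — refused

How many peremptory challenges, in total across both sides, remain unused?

Plaintiff allotment: 2 base + 1 × 2 alternates = 4. Defendant allotment: 2 base + 1 × 2 alternates = 4.
Plaintiff peremptories used: #28, #19, #5, #14 — 4 (for-cause on #22, #1, #1, #16, #11 don't count).
Defendant peremptories used: #8, #2, #3, #17 — 4 (for-cause on #3, #16 don't count).
Remaining: (4 − 4) + (4 − 4) = 0.

0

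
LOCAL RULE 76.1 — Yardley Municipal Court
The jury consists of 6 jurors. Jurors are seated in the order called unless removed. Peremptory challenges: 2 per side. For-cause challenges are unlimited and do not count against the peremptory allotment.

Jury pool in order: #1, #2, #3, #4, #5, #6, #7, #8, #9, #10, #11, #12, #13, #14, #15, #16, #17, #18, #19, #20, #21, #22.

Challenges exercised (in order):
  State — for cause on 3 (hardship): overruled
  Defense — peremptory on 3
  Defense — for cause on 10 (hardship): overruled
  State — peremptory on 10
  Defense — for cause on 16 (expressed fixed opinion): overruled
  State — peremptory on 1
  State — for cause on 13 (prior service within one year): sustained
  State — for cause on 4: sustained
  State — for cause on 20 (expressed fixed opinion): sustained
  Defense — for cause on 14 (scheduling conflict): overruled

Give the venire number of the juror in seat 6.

9

Removed: #1, #3, #4, #10, #13, #20. (#14, #16 stay — for-cause denied.)
Seating in order: seats 1–6 → #2, #5, #6, #7, #8, #9.
So seat 6 is #9.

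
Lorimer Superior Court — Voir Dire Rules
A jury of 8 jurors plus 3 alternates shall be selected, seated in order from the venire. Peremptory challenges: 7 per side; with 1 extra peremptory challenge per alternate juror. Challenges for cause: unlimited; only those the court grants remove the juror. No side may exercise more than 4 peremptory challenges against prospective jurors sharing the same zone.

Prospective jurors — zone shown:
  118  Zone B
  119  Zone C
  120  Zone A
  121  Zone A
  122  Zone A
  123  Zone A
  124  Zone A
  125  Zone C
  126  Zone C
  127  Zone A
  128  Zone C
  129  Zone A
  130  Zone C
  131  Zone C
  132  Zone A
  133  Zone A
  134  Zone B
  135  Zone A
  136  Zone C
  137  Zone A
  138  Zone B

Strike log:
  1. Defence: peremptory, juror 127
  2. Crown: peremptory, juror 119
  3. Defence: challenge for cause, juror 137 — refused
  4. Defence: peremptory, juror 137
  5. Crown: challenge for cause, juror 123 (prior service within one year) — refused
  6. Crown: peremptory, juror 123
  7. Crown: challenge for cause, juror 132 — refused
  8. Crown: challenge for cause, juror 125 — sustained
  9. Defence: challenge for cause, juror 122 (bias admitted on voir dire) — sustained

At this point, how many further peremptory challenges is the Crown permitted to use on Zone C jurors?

3

Crown peremptories so far: #119, #123 — 2 of 10 used, 8 left overall.
Against Zone C: #119 — 1 used; per-zone cap 4 leaves 3.
Binding limit: min(8, 3) = 3.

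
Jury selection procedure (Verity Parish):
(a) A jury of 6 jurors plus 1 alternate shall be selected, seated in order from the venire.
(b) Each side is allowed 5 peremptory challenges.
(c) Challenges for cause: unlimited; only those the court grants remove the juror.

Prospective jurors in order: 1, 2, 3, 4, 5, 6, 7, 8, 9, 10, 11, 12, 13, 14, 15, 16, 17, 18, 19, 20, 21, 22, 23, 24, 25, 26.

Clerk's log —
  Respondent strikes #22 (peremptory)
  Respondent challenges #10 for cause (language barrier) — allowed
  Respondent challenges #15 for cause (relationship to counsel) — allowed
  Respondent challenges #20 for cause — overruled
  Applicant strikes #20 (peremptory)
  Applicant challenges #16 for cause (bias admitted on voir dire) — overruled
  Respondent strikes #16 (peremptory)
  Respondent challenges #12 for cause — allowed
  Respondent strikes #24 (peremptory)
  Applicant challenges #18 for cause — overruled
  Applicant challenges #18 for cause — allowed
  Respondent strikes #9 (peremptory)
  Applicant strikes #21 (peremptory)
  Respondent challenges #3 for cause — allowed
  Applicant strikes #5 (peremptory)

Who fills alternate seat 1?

11

Removed: #3, #5, #9, #10, #12, #15, #16, #18, #20, #21, #22, #24.
Filling seats in venire order through position 7: #1, #2, #4, #6, #7, #8, #11.
So alternate 1 is #11.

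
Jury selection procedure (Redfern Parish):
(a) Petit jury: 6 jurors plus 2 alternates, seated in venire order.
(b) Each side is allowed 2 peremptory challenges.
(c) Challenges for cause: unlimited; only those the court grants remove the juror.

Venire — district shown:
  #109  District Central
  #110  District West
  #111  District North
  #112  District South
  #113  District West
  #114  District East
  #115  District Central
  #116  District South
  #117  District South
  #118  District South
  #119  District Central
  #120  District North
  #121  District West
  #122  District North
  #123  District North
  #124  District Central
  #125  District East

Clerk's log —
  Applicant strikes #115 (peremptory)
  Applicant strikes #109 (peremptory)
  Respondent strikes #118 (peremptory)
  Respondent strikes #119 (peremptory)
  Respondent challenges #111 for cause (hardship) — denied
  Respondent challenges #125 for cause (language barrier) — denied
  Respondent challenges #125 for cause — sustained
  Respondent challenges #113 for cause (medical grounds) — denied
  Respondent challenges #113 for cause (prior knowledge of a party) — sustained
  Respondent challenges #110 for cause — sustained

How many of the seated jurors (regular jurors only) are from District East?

Removed: #109, #110, #113, #115, #118, #119, #125.
Seated jurors 1–6: #111, #112, #114, #116, #117, #120 (alternates #121, #122 not counted).
Of those, in District East: #114 → 1.

1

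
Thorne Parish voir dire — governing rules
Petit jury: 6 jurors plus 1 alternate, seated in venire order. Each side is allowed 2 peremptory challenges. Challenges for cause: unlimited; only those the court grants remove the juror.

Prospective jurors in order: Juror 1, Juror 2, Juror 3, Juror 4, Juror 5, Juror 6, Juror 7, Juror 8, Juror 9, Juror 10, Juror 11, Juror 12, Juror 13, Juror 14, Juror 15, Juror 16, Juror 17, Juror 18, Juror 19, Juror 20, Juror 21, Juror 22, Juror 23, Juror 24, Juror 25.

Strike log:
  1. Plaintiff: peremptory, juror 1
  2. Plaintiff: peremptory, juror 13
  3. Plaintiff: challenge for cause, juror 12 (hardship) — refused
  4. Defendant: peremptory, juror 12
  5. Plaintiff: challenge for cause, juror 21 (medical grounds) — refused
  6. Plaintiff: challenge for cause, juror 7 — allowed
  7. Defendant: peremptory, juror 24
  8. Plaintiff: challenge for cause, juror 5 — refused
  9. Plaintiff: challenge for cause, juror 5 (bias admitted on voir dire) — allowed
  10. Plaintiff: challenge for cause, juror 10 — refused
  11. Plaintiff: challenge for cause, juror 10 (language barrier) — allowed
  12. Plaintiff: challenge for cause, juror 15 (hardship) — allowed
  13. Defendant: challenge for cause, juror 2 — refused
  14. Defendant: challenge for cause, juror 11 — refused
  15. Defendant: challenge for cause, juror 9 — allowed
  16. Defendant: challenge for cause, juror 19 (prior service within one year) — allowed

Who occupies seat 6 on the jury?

11

Removed: #1, #5, #7, #9, #10, #12, #13, #15, #19, #24. (#2, #11, #21 stay — for-cause denied.)
Seating in order: seats 1–6 → #2, #3, #4, #6, #8, #11; alternates → #14.
So seat 6 is #11.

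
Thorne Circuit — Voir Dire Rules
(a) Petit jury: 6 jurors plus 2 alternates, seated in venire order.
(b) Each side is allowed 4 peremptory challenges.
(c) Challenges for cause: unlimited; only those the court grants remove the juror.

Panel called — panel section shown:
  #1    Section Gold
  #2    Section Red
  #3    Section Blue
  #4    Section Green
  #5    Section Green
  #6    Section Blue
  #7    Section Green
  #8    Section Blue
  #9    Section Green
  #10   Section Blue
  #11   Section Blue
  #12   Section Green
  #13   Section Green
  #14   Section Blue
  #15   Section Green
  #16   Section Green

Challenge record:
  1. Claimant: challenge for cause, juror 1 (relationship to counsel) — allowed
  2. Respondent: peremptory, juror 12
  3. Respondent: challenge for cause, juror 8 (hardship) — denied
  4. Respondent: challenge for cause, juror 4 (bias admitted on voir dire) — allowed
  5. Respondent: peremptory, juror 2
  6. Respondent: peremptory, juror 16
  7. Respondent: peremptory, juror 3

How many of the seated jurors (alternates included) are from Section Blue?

4

Removed: #1, #2, #3, #4, #12, #16.
Seated (8 incl. alternates): #5, #6, #7, #8, #9, #10, #11, #13.
Of those, in Section Blue: #6, #8, #10, #11 → 4.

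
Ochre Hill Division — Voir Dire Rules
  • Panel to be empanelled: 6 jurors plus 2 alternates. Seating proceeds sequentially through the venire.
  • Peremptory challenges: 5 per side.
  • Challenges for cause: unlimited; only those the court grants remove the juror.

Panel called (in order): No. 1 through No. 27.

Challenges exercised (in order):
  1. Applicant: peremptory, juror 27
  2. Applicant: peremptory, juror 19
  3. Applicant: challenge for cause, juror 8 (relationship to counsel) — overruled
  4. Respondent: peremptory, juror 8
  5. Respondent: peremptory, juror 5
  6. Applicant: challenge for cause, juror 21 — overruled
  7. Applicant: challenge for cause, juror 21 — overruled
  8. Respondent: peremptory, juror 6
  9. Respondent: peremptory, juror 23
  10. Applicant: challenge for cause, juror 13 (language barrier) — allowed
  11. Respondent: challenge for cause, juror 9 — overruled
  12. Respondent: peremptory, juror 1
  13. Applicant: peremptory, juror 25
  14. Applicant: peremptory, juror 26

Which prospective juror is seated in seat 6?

Removed: #1, #5, #6, #8, #13, #19, #23, #25, #26, #27. (#9, #21 stay — for-cause denied.)
Seating in order: seats 1–6 → #2, #3, #4, #7, #9, #10; alternates → #11, #12.
So seat 6 is #10.

10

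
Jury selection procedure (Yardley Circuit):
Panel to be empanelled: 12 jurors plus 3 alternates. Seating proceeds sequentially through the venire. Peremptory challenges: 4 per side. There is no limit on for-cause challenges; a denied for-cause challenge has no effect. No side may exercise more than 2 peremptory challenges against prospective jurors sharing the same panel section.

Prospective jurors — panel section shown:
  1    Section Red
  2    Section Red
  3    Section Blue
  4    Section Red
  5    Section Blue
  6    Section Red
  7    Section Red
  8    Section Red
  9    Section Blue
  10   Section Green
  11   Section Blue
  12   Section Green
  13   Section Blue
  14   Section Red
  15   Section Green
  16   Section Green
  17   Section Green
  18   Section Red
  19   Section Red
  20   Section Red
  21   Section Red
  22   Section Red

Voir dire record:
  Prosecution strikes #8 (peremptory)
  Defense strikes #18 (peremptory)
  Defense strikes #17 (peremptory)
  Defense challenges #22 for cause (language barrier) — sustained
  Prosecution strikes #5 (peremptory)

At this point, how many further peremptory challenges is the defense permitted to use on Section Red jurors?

1

Defense peremptories so far: #18, #17 — 2 of 4 used, 2 left overall.
Against Section Red: #18 — 1 used; per-section cap 2 leaves 1.
Binding limit: min(2, 1) = 1.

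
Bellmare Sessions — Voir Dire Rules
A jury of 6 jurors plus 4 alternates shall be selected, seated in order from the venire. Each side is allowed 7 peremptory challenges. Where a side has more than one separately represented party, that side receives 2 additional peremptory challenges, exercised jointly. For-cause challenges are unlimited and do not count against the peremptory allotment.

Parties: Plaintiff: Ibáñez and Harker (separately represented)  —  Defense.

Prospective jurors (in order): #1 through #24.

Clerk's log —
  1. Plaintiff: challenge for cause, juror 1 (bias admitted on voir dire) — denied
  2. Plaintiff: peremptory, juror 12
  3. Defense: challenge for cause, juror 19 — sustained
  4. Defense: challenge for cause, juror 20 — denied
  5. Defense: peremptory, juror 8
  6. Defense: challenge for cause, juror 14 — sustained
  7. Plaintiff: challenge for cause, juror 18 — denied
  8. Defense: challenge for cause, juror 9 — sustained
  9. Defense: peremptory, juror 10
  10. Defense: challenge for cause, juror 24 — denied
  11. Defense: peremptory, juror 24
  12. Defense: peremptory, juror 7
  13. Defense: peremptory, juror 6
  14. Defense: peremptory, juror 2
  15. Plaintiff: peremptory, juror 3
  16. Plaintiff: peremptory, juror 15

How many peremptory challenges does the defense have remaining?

1

Defense allotment: 7.
Defense peremptories used: #8, #10, #24, #7, #6, #2 — 6 (for-cause on #19, #20, #14, #9, #24 don't count).
Remaining: 7 − 6 = 1.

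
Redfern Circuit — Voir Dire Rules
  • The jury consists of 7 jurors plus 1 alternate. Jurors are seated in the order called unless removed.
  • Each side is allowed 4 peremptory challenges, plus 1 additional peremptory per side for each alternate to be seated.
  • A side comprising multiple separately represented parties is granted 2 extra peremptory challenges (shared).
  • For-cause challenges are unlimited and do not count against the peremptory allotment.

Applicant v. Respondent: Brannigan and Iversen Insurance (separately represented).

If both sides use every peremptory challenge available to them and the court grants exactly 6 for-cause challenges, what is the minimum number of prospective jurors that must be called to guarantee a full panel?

26

Seats to fill: 7 + 1 alternates = 8.
Peremptories — Applicant: 4 + 1×1 = 5; Respondent: 4 + 1×1 + 2 = 7; total 12.
For-cause removals: 6.
Minimum venire: 8 + 12 + 6 = 26.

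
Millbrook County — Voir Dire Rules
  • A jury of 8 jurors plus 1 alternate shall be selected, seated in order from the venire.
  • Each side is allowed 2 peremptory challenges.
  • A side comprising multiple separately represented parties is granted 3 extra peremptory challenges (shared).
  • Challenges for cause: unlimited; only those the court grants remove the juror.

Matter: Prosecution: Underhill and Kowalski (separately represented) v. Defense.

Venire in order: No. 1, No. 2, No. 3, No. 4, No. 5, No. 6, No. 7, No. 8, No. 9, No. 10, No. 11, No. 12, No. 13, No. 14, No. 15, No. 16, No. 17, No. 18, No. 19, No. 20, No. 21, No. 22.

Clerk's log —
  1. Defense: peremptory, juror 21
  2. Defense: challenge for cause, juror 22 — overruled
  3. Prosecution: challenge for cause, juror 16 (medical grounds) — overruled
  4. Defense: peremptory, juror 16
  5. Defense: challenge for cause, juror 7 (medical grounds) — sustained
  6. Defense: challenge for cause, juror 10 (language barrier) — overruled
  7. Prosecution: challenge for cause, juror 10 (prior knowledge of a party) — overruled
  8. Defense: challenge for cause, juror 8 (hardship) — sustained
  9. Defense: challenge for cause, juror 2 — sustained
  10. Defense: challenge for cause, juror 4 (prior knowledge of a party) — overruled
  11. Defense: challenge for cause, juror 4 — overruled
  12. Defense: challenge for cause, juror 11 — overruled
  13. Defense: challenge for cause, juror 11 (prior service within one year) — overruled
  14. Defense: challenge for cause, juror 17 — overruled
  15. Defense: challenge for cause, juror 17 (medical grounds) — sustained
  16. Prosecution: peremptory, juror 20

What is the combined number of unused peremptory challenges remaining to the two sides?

Prosecution allotment: 2 base + 3 multi-party = 5. Defense allotment: 2.
Prosecution peremptories used: #20 — 1 (for-cause on #16, #10 don't count).
Defense peremptories used: #21, #16 — 2 (for-cause on #22, #7, #10, #8, #2, #4, #4, #11, #11, #17, #17 don't count).
Remaining: (5 − 1) + (2 − 2) = 4.

4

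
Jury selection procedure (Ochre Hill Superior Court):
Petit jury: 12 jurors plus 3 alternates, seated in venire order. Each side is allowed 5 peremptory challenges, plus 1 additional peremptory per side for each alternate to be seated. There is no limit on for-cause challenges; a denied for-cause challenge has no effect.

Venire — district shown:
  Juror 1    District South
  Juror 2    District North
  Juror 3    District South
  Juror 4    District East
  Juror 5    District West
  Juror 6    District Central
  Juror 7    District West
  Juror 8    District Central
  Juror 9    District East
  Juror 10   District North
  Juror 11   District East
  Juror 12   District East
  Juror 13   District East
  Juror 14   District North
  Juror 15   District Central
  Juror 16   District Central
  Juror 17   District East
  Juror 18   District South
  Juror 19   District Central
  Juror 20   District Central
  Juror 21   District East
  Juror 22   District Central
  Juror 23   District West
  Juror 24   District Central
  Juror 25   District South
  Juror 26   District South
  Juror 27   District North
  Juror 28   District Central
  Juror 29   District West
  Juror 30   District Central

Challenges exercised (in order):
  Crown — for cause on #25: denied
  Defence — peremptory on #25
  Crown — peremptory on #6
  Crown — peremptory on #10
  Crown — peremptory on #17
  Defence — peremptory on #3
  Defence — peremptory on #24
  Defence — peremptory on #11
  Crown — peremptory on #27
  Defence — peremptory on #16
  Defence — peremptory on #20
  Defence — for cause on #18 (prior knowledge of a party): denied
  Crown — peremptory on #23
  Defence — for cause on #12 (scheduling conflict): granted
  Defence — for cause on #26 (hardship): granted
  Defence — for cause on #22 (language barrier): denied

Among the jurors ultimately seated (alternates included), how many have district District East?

4

Removed: #3, #6, #10, #11, #12, #16, #17, #20, #23, #24, #25, #26, #27.
Seated (15 incl. alternates): #1, #2, #4, #5, #7, #8, #9, #13, #14, #15, #18, #19, #21, #22, #28.
Of those, in District East: #4, #9, #13, #21 → 4.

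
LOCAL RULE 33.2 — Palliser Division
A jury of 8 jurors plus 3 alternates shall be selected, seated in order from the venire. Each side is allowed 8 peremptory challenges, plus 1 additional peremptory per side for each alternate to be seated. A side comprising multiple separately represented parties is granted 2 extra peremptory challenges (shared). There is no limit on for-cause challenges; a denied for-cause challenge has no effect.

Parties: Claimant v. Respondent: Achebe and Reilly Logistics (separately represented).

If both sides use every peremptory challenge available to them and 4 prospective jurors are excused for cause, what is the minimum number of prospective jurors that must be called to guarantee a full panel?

Seats to fill: 8 + 3 alternates = 11.
Peremptories — Claimant: 8 + 1×3 = 11; Respondent: 8 + 1×3 + 2 = 13; total 24.
For-cause removals: 4.
Minimum venire: 11 + 24 + 4 = 39.

39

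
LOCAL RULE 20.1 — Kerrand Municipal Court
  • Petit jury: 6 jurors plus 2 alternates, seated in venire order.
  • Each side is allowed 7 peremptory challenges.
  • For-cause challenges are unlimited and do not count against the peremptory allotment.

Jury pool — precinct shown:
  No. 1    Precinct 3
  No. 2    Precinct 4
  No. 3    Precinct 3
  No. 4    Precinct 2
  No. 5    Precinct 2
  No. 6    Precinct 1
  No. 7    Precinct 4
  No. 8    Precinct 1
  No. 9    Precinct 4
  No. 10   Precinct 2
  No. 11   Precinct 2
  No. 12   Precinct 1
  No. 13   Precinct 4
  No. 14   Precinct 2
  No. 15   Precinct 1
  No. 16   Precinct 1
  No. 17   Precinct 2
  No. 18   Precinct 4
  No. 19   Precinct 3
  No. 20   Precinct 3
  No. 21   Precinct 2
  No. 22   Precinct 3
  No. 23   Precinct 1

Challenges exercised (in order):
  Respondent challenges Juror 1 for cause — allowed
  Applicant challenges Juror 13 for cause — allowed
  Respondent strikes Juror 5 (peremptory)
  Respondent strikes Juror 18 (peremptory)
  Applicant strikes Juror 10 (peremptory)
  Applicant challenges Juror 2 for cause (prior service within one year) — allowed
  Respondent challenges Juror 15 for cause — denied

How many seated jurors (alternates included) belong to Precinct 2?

Removed: #1, #2, #5, #10, #13, #18.
Seated (8 incl. alternates): #3, #4, #6, #7, #8, #9, #11, #12.
Of those, in Precinct 2: #4, #11 → 2.

2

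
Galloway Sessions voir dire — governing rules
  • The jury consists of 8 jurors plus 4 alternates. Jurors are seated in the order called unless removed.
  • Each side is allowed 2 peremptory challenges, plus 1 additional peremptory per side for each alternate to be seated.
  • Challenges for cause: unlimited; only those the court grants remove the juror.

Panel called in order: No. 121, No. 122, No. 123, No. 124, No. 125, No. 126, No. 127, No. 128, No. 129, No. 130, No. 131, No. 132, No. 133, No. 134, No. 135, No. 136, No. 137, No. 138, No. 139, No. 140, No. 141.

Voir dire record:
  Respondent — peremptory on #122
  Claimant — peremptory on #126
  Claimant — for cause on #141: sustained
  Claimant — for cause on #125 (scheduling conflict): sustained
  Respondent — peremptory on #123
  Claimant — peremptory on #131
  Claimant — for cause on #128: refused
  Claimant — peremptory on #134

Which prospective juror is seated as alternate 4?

138

Removed: #122, #123, #125, #126, #131, #134, #141. (#128 stays — for-cause denied.)
Seating in order: seats 1–8 → #121, #124, #127, #128, #129, #130, #132, #133; alternates → #135, #136, #137, #138.
So alternate 4 is #138.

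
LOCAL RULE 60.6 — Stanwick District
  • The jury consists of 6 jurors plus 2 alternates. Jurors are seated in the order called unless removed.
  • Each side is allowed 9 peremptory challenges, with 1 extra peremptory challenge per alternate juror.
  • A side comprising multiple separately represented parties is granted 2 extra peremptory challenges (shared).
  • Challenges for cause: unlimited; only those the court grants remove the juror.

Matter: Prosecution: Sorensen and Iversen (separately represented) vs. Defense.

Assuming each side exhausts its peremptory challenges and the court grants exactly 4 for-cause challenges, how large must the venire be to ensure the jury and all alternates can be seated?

Seats to fill: 6 + 2 alternates = 8.
Peremptories — Prosecution: 9 + 1×2 + 2 = 13; Defense: 9 + 1×2 = 11; total 24.
For-cause removals: 4.
Minimum venire: 8 + 24 + 4 = 36.

36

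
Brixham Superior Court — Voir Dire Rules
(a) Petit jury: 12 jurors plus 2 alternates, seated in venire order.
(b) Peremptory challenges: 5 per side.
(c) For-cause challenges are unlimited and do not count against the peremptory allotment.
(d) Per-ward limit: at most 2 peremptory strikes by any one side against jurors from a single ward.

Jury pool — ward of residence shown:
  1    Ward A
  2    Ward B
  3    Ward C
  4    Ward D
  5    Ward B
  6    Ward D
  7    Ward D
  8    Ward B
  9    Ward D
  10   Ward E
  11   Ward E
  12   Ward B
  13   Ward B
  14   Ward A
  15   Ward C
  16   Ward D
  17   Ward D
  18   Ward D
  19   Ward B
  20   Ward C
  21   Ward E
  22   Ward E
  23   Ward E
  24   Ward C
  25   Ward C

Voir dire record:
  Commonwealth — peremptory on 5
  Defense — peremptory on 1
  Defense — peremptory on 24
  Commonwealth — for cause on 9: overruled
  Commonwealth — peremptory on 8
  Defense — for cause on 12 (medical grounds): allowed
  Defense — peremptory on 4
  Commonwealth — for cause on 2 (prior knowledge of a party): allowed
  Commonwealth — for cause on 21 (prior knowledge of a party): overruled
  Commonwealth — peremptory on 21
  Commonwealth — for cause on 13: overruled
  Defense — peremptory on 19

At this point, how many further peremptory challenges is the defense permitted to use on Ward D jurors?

Defense peremptories so far: #1, #24, #4, #19 — 4 of 5 used, 1 left overall.
Against Ward D: #4 — 1 used; per-ward cap 2 leaves 1.
Binding limit: min(1, 1) = 1.

1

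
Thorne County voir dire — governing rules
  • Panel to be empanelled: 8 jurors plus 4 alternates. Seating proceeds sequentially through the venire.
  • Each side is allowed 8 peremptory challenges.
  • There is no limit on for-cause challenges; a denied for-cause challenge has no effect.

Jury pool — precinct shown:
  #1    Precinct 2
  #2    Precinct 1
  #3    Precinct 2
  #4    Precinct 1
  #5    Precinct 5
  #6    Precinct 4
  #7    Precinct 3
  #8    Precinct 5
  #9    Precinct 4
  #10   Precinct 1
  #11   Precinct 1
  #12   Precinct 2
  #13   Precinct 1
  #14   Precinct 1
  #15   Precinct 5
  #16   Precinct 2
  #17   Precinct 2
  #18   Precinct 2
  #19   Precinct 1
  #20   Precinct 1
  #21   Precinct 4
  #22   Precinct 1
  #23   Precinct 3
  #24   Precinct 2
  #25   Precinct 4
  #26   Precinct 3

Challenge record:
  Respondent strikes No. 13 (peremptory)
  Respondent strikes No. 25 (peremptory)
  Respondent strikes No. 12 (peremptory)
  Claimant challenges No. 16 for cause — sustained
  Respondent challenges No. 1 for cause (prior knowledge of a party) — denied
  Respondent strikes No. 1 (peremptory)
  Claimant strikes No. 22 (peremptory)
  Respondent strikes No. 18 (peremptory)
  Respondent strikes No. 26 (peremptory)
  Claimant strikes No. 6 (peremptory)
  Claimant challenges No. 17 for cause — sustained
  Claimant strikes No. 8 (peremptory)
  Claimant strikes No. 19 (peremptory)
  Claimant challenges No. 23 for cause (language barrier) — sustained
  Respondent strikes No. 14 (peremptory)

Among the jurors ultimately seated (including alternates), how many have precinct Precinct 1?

Removed: #1, #6, #8, #12, #13, #14, #16, #17, #18, #19, #22, #23, #25, #26.
Seated (12 incl. alternates): #2, #3, #4, #5, #7, #9, #10, #11, #15, #20, #21, #24.
Of those, in Precinct 1: #2, #4, #10, #11, #20 → 5.

5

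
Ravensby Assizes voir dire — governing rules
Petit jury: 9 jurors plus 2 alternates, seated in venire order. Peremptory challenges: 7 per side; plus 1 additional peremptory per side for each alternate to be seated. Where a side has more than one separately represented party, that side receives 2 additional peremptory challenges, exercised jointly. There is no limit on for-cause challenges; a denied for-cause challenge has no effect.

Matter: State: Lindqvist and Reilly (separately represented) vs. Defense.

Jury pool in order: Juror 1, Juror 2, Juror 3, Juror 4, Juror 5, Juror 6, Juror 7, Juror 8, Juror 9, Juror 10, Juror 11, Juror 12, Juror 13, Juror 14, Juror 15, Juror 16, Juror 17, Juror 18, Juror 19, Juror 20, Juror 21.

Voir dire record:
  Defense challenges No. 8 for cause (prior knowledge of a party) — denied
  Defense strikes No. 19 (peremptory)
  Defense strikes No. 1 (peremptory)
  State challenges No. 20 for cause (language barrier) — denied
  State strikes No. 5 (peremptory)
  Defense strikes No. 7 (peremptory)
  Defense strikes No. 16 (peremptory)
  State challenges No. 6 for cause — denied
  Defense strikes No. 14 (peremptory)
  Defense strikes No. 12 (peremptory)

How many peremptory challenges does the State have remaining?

State allotment: 7 base + 1 × 2 alternates + 2 multi-party = 11.
State peremptories used: #5 — 1 (for-cause on #20, #6 don't count).
Remaining: 11 − 1 = 10.

10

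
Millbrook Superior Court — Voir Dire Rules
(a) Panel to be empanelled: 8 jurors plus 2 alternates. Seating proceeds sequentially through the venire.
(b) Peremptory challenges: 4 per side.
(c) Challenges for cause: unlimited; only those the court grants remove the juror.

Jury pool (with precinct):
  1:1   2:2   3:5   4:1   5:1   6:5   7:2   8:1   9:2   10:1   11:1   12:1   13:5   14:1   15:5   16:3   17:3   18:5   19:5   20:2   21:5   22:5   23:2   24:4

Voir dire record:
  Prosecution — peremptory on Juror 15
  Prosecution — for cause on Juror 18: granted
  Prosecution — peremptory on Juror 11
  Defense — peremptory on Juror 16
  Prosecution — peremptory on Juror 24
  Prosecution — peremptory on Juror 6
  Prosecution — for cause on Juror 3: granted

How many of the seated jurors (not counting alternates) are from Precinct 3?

Removed: #3, #6, #11, #15, #16, #18, #24.
Seated jurors 1–8: #1, #2, #4, #5, #7, #8, #9, #10 (alternates #12, #13 not counted).
None of those are in Precinct 3 → 0.

0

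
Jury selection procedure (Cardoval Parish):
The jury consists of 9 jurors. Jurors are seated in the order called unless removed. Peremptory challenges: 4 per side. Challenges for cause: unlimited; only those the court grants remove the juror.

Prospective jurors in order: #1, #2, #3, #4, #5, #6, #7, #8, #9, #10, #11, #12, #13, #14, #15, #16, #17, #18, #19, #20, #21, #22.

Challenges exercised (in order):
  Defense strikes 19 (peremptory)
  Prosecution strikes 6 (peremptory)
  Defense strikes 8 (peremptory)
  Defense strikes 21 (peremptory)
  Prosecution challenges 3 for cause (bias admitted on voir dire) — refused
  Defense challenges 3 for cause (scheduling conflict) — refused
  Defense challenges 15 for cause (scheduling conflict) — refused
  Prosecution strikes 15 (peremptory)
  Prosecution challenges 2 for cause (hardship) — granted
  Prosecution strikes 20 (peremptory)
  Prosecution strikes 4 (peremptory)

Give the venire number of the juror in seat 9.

13

Removed: #2, #4, #6, #8, #15, #19, #20, #21. (#3 stays — for-cause denied.)
Seating in order: seats 1–9 → #1, #3, #5, #7, #9, #10, #11, #12, #13.
So seat 9 is #13.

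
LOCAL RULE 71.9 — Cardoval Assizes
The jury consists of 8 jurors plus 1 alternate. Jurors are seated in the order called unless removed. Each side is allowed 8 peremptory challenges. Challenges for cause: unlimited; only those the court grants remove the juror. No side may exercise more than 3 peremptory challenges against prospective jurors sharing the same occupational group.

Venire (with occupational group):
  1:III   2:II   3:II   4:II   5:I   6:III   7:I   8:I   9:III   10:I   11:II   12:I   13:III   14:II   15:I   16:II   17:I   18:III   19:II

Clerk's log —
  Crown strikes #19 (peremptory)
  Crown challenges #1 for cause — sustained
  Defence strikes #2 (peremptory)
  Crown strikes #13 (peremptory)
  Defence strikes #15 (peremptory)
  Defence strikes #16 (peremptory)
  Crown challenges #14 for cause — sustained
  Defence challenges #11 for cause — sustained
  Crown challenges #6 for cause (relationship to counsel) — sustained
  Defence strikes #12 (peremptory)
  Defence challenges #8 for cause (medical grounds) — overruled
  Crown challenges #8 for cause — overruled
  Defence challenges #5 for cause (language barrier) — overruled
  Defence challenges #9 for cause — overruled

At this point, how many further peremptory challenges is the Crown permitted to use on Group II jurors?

Crown peremptories so far: #19, #13 — 2 of 8 used, 6 left overall.
Against Group II: #19 — 1 used; per-group cap 3 leaves 2.
Binding limit: min(6, 2) = 2.

2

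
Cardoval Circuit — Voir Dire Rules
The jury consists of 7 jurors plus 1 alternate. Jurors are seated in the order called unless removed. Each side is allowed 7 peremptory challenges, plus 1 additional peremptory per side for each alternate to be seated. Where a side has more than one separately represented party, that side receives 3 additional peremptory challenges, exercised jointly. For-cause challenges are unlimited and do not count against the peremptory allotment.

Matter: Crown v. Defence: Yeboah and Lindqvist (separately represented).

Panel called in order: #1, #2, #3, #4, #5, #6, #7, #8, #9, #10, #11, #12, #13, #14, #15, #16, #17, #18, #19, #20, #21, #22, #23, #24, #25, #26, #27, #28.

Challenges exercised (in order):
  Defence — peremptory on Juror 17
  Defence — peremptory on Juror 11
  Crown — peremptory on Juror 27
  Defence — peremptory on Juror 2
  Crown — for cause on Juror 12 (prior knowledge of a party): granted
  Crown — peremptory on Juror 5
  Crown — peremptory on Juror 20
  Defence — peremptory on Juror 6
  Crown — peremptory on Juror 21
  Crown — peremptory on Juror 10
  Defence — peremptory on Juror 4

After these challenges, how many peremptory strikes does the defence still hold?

Defence allotment: 7 base + 1 × 1 alternate + 3 multi-party = 11.
Defence peremptories used: #17, #11, #2, #6, #4 — 5.
Remaining: 11 − 5 = 6.

6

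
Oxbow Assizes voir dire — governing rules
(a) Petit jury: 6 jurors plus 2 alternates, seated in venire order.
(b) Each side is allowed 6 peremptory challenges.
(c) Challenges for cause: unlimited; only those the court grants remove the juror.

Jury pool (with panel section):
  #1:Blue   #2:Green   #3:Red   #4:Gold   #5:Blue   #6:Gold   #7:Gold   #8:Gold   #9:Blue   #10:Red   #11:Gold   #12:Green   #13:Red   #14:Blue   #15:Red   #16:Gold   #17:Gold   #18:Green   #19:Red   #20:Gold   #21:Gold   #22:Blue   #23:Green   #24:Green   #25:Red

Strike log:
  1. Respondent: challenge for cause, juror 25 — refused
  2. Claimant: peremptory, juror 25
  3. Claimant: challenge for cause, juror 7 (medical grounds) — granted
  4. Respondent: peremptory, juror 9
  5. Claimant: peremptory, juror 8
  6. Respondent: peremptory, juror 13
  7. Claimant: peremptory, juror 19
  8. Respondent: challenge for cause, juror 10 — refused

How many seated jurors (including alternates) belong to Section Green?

1

Removed: #7, #8, #9, #13, #19, #25.
Seated (8 incl. alternates): #1, #2, #3, #4, #5, #6, #10, #11.
Of those, in Section Green: #2 → 1.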